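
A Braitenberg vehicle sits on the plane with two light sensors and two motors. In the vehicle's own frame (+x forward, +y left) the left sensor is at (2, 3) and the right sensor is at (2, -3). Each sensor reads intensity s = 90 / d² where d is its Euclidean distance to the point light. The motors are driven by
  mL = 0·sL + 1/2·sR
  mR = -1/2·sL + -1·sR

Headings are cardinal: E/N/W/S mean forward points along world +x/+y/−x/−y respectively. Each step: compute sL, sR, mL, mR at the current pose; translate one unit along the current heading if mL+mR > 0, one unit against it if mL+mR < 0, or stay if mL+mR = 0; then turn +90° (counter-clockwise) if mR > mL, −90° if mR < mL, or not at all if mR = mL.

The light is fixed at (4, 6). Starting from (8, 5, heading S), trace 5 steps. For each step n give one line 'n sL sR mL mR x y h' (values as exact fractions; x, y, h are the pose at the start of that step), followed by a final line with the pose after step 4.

0 45/29 9 9/2 -567/58 8 5 S
1 90/13 90/13 45/13 -135/13 8 6 W
2 45/4 45/34 45/68 -945/136 9 6 N
3 90/53 18/13 9/13 -1539/689 9 5 E
4 45/29 9 9/2 -567/58 8 5 S
final 8 6 W

n=0: pose=(8,5,S); sL=45/29, sR=9; mL=9/2, mR=-567/58; mL+mR=-153/29 → advance -1; mR−mL=-414/29 → turn -1·90°
n=1: pose=(8,6,W); sL=90/13, sR=90/13; mL=45/13, mR=-135/13; mL+mR=-90/13 → advance -1; mR−mL=-180/13 → turn -1·90°
n=2: pose=(9,6,N); sL=45/4, sR=45/34; mL=45/68, mR=-945/136; mL+mR=-855/136 → advance -1; mR−mL=-1035/136 → turn -1·90°
n=3: pose=(9,5,E); sL=90/53, sR=18/13; mL=9/13, mR=-1539/689; mL+mR=-1062/689 → advance -1; mR−mL=-2016/689 → turn -1·90°
n=4: pose=(8,5,S); sL=45/29, sR=9; mL=9/2, mR=-567/58; mL+mR=-153/29 → advance -1; mR−mL=-414/29 → turn -1·90°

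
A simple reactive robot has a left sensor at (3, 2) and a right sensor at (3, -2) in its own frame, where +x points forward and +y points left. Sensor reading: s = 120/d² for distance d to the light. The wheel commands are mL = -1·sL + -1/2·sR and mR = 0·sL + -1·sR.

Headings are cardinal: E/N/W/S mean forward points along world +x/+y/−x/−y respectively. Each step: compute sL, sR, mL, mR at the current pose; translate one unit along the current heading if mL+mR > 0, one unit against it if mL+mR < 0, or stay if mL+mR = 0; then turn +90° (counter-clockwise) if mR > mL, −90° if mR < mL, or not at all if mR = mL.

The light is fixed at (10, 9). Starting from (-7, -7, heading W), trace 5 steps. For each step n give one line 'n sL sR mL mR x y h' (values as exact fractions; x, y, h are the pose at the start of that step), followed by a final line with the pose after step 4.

0 30/181 30/149 -7185/26969 -30/149 -7 -7 W
1 120/557 24/137 -23124/76309 -24/137 -6 -7 S
2 60/169 60/229 -18810/38701 -60/229 -6 -6 E
3 24/101 40/123 -4972/12423 -40/123 -7 -6 N
4 30/181 30/149 -7185/26969 -30/149 -7 -7 W
final -6 -7 S

n=0: pose=(-7,-7,W); sL=30/181, sR=30/149; mL=-7185/26969, mR=-30/149; mL+mR=-12615/26969 → advance -1; mR−mL=1755/26969 → turn +1·90°
n=1: pose=(-6,-7,S); sL=120/557, sR=24/137; mL=-23124/76309, mR=-24/137; mL+mR=-36492/76309 → advance -1; mR−mL=9756/76309 → turn +1·90°
n=2: pose=(-6,-6,E); sL=60/169, sR=60/229; mL=-18810/38701, mR=-60/229; mL+mR=-28950/38701 → advance -1; mR−mL=8670/38701 → turn +1·90°
n=3: pose=(-7,-6,N); sL=24/101, sR=40/123; mL=-4972/12423, mR=-40/123; mL+mR=-3004/4141 → advance -1; mR−mL=932/12423 → turn +1·90°
n=4: pose=(-7,-7,W); sL=30/181, sR=30/149; mL=-7185/26969, mR=-30/149; mL+mR=-12615/26969 → advance -1; mR−mL=1755/26969 → turn +1·90°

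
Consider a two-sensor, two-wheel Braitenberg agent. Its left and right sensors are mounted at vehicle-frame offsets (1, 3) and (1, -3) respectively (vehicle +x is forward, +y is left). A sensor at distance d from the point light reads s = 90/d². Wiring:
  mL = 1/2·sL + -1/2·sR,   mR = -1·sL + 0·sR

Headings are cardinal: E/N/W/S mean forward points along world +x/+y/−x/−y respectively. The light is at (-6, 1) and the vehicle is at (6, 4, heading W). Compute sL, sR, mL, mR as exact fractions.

left sensor world pos  = (5, 1); dL² = 121
right sensor world pos = (5, 7); dR² = 157
sL = 90/121 = 90/121
sR = 90/157 = 90/157
mL = 1/2·sL + -1/2·sR = 1620/18997
mR = -1·sL + 0·sR = -90/121

90/121 90/157 1620/18997 -90/121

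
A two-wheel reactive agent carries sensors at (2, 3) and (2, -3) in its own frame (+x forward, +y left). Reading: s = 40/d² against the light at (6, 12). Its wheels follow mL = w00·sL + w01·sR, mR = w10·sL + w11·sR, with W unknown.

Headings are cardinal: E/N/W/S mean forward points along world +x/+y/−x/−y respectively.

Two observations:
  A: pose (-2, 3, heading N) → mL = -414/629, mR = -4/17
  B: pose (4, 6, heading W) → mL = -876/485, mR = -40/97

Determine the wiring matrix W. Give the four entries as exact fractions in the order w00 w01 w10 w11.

obs A: pose=(-2,3,N) → sL=4/17, sR=20/37, mL=-414/629, mR=-4/17
obs B: pose=(4,6,W) → sL=40/97, sR=8/5, mL=-876/485, mR=-40/97
sensor matrix S = [[4/17, 20/37], [40/97, 8/5]]; det S = 46848/305065
solve [mL_A; mL_B] = S·[w00; w01] and [mR_A; mR_B] = S·[w10; w11]:
  w00 = -1/2, w01 = -1, w10 = -1, w11 = 0

-1/2 -1 -1 0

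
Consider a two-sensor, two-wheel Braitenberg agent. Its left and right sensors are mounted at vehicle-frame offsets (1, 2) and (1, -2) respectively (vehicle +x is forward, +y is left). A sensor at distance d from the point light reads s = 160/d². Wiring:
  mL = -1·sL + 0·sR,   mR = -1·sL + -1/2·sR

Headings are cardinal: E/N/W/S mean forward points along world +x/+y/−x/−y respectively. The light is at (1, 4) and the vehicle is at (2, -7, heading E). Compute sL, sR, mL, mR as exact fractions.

32/17 160/173 -32/17 -6896/2941

left sensor world pos  = (3, -5); dL² = 85
right sensor world pos = (3, -9); dR² = 173
sL = 160/85 = 32/17
sR = 160/173 = 160/173
mL = -1·sL + 0·sR = -32/17
mR = -1·sL + -1/2·sR = -6896/2941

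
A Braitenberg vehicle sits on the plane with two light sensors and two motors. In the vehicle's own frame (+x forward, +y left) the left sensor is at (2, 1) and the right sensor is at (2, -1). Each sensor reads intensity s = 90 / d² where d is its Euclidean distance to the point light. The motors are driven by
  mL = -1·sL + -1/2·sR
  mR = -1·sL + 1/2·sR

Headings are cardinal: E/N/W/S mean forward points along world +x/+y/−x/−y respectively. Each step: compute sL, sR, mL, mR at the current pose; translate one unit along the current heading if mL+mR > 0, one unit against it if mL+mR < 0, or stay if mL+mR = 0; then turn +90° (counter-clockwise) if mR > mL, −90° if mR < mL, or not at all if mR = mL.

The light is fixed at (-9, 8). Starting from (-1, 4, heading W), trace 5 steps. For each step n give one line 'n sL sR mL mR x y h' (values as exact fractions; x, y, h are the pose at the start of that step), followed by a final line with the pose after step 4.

0 90/61 2 -151/61 -29/61 -1 4 W
1 45/68 9/10 -189/170 -18/85 0 4 S
2 18/25 90/137 -3591/3425 -1341/3425 0 5 E
3 9/5 45/41 -963/410 -513/410 -1 5 N
4 90/61 2 -151/61 -29/61 -1 4 W
final 0 4 S

n=0: pose=(-1,4,W); sL=90/61, sR=2; mL=-151/61, mR=-29/61; mL+mR=-180/61 → advance -1; mR−mL=2 → turn +1·90°
n=1: pose=(0,4,S); sL=45/68, sR=9/10; mL=-189/170, mR=-18/85; mL+mR=-45/34 → advance -1; mR−mL=9/10 → turn +1·90°
n=2: pose=(0,5,E); sL=18/25, sR=90/137; mL=-3591/3425, mR=-1341/3425; mL+mR=-36/25 → advance -1; mR−mL=90/137 → turn +1·90°
n=3: pose=(-1,5,N); sL=9/5, sR=45/41; mL=-963/410, mR=-513/410; mL+mR=-18/5 → advance -1; mR−mL=45/41 → turn +1·90°
n=4: pose=(-1,4,W); sL=90/61, sR=2; mL=-151/61, mR=-29/61; mL+mR=-180/61 → advance -1; mR−mL=2 → turn +1·90°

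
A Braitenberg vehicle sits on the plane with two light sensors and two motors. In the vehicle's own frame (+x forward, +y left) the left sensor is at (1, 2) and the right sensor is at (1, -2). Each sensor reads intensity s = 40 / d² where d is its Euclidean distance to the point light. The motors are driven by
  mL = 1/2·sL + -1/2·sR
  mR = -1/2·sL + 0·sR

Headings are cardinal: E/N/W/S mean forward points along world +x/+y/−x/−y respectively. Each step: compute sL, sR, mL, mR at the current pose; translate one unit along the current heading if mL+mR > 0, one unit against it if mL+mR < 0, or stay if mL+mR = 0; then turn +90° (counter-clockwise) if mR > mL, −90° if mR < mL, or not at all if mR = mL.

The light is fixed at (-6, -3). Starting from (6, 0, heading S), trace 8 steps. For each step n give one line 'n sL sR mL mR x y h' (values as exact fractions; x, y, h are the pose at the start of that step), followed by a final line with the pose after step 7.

0 1/5 5/13 -6/65 -1/10 6 0 S
1 8/25 40/157 128/3925 -4/25 6 1 W
2 20/73 4/25 104/1825 -10/73 7 1 N
3 40/221 40/197 -480/43537 -20/221 7 0 E
4 1/5 5/13 -6/65 -1/10 6 0 S
5 8/25 40/157 128/3925 -4/25 6 1 W
6 20/73 4/25 104/1825 -10/73 7 1 N
7 40/221 40/197 -480/43537 -20/221 7 0 E
final 6 0 S

n=0: pose=(6,0,S); sL=1/5, sR=5/13; mL=-6/65, mR=-1/10; mL+mR=-5/26 → advance -1; mR−mL=-1/130 → turn -1·90°
n=1: pose=(6,1,W); sL=8/25, sR=40/157; mL=128/3925, mR=-4/25; mL+mR=-20/157 → advance -1; mR−mL=-756/3925 → turn -1·90°
n=2: pose=(7,1,N); sL=20/73, sR=4/25; mL=104/1825, mR=-10/73; mL+mR=-2/25 → advance -1; mR−mL=-354/1825 → turn -1·90°
n=3: pose=(7,0,E); sL=40/221, sR=40/197; mL=-480/43537, mR=-20/221; mL+mR=-20/197 → advance -1; mR−mL=-3460/43537 → turn -1·90°
n=4: pose=(6,0,S); sL=1/5, sR=5/13; mL=-6/65, mR=-1/10; mL+mR=-5/26 → advance -1; mR−mL=-1/130 → turn -1·90°
n=5: pose=(6,1,W); sL=8/25, sR=40/157; mL=128/3925, mR=-4/25; mL+mR=-20/157 → advance -1; mR−mL=-756/3925 → turn -1·90°
n=6: pose=(7,1,N); sL=20/73, sR=4/25; mL=104/1825, mR=-10/73; mL+mR=-2/25 → advance -1; mR−mL=-354/1825 → turn -1·90°
n=7: pose=(7,0,E); sL=40/221, sR=40/197; mL=-480/43537, mR=-20/221; mL+mR=-20/197 → advance -1; mR−mL=-3460/43537 → turn -1·90°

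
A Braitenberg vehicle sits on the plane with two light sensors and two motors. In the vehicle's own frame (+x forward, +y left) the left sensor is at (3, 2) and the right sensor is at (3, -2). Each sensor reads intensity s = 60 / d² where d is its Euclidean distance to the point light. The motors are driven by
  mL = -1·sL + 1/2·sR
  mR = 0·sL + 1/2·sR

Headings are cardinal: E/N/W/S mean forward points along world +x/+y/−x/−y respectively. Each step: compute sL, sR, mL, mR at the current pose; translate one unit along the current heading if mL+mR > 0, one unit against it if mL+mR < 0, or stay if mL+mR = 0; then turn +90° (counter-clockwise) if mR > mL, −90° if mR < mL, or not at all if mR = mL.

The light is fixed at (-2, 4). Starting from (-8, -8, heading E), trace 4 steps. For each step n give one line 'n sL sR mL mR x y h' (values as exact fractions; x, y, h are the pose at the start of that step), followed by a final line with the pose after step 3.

n=0: pose=(-8,-8,E); sL=60/109, sR=12/41; mL=-1806/4469, mR=6/41; mL+mR=-1152/4469 → advance -1; mR−mL=60/109 → turn +1·90°
n=1: pose=(-9,-8,N); sL=10/27, sR=30/53; mL=-125/1431, mR=15/53; mL+mR=280/1431 → advance +1; mR−mL=10/27 → turn +1·90°
n=2: pose=(-9,-7,W); sL=60/269, sR=60/181; mL=-2790/48689, mR=30/181; mL+mR=5280/48689 → advance +1; mR−mL=60/269 → turn +1·90°
n=3: pose=(-10,-7,S); sL=15/58, sR=15/74; mL=-675/4292, mR=15/148; mL+mR=-60/1073 → advance -1; mR−mL=15/58 → turn +1·90°

0 60/109 12/41 -1806/4469 6/41 -8 -8 E
1 10/27 30/53 -125/1431 15/53 -9 -8 N
2 60/269 60/181 -2790/48689 30/181 -9 -7 W
3 15/58 15/74 -675/4292 15/148 -10 -7 S
final -10 -6 E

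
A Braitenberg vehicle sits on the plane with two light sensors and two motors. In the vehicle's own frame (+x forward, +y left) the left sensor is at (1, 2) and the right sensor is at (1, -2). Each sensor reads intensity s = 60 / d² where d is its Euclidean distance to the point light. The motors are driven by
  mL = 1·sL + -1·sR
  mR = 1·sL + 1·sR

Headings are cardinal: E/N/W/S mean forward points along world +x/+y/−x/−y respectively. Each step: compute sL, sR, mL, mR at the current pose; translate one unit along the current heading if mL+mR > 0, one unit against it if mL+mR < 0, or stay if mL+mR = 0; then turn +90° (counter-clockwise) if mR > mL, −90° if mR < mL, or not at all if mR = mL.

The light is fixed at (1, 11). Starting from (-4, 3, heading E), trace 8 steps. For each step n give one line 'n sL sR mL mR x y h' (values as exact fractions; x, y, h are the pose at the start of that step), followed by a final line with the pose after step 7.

n=0: pose=(-4,3,E); sL=15/13, sR=15/29; mL=240/377, mR=630/377; mL+mR=30/13 → advance +1; mR−mL=30/29 → turn +1·90°
n=1: pose=(-3,3,N); sL=12/17, sR=60/53; mL=-384/901, mR=1656/901; mL+mR=24/17 → advance +1; mR−mL=120/53 → turn +1·90°
n=2: pose=(-3,4,W); sL=30/53, sR=6/5; mL=-168/265, mR=468/265; mL+mR=60/53 → advance +1; mR−mL=12/5 → turn +1·90°
n=3: pose=(-4,4,S); sL=60/73, sR=60/113; mL=2400/8249, mR=11160/8249; mL+mR=120/73 → advance +1; mR−mL=120/113 → turn +1·90°
n=4: pose=(-4,3,E); sL=15/13, sR=15/29; mL=240/377, mR=630/377; mL+mR=30/13 → advance +1; mR−mL=30/29 → turn +1·90°
n=5: pose=(-3,3,N); sL=12/17, sR=60/53; mL=-384/901, mR=1656/901; mL+mR=24/17 → advance +1; mR−mL=120/53 → turn +1·90°
n=6: pose=(-3,4,W); sL=30/53, sR=6/5; mL=-168/265, mR=468/265; mL+mR=60/53 → advance +1; mR−mL=12/5 → turn +1·90°
n=7: pose=(-4,4,S); sL=60/73, sR=60/113; mL=2400/8249, mR=11160/8249; mL+mR=120/73 → advance +1; mR−mL=120/113 → turn +1·90°

0 15/13 15/29 240/377 630/377 -4 3 E
1 12/17 60/53 -384/901 1656/901 -3 3 N
2 30/53 6/5 -168/265 468/265 -3 4 W
3 60/73 60/113 2400/8249 11160/8249 -4 4 S
4 15/13 15/29 240/377 630/377 -4 3 E
5 12/17 60/53 -384/901 1656/901 -3 3 N
6 30/53 6/5 -168/265 468/265 -3 4 W
7 60/73 60/113 2400/8249 11160/8249 -4 4 S
final -4 3 E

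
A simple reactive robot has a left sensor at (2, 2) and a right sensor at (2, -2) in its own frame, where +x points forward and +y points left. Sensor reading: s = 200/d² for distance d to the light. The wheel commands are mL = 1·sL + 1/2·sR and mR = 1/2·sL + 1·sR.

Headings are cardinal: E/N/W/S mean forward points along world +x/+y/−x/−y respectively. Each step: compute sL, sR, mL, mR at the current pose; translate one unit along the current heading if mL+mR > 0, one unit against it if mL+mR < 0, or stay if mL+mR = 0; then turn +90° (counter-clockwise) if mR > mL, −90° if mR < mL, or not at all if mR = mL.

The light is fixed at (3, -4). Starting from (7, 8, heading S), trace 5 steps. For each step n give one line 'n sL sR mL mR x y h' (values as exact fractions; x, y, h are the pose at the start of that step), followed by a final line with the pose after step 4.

0 25/17 25/13 1075/442 1175/442 7 8 S
1 40/41 200/117 8780/4797 10540/4797 7 7 E
2 100/89 100/109 15350/9701 14350/9701 8 7 N
3 40/49 200/149 10860/7301 12780/7301 8 8 E
4 50/53 10/13 915/689 855/689 9 8 N
final 9 9 E

n=0: pose=(7,8,S); sL=25/17, sR=25/13; mL=1075/442, mR=1175/442; mL+mR=1125/221 → advance +1; mR−mL=50/221 → turn +1·90°
n=1: pose=(7,7,E); sL=40/41, sR=200/117; mL=8780/4797, mR=10540/4797; mL+mR=6440/1599 → advance +1; mR−mL=1760/4797 → turn +1·90°
n=2: pose=(8,7,N); sL=100/89, sR=100/109; mL=15350/9701, mR=14350/9701; mL+mR=29700/9701 → advance +1; mR−mL=-1000/9701 → turn -1·90°
n=3: pose=(8,8,E); sL=40/49, sR=200/149; mL=10860/7301, mR=12780/7301; mL+mR=23640/7301 → advance +1; mR−mL=1920/7301 → turn +1·90°
n=4: pose=(9,8,N); sL=50/53, sR=10/13; mL=915/689, mR=855/689; mL+mR=1770/689 → advance +1; mR−mL=-60/689 → turn -1·90°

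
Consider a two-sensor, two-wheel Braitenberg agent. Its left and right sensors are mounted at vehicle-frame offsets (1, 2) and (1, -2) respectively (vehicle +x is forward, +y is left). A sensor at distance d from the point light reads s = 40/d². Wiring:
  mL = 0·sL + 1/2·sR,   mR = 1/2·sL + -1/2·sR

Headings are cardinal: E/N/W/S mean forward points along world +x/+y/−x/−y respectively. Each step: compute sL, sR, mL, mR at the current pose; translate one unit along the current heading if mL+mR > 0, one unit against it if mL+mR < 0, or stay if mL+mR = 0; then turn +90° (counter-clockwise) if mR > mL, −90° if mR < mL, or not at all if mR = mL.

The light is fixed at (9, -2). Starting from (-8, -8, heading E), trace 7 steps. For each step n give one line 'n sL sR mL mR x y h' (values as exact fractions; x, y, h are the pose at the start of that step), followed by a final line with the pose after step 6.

n=0: pose=(-8,-8,E); sL=5/34, sR=1/8; mL=1/16, mR=3/272; mL+mR=5/68 → advance +1; mR−mL=-7/136 → turn -1·90°
n=1: pose=(-7,-8,S); sL=8/49, sR=40/373; mL=20/373, mR=512/18277; mL+mR=4/49 → advance +1; mR−mL=-468/18277 → turn -1·90°
n=2: pose=(-7,-9,W); sL=4/37, sR=20/157; mL=10/157, mR=-56/5809; mL+mR=2/37 → advance +1; mR−mL=-426/5809 → turn -1·90°
n=3: pose=(-8,-9,N); sL=40/397, sR=40/261; mL=20/261, mR=-2720/103617; mL+mR=20/397 → advance +1; mR−mL=-10660/103617 → turn -1·90°
n=4: pose=(-8,-8,E); sL=5/34, sR=1/8; mL=1/16, mR=3/272; mL+mR=5/68 → advance +1; mR−mL=-7/136 → turn -1·90°
n=5: pose=(-7,-8,S); sL=8/49, sR=40/373; mL=20/373, mR=512/18277; mL+mR=4/49 → advance +1; mR−mL=-468/18277 → turn -1·90°
n=6: pose=(-7,-9,W); sL=4/37, sR=20/157; mL=10/157, mR=-56/5809; mL+mR=2/37 → advance +1; mR−mL=-426/5809 → turn -1·90°

0 5/34 1/8 1/16 3/272 -8 -8 E
1 8/49 40/373 20/373 512/18277 -7 -8 S
2 4/37 20/157 10/157 -56/5809 -7 -9 W
3 40/397 40/261 20/261 -2720/103617 -8 -9 N
4 5/34 1/8 1/16 3/272 -8 -8 E
5 8/49 40/373 20/373 512/18277 -7 -8 S
6 4/37 20/157 10/157 -56/5809 -7 -9 W
final -8 -9 N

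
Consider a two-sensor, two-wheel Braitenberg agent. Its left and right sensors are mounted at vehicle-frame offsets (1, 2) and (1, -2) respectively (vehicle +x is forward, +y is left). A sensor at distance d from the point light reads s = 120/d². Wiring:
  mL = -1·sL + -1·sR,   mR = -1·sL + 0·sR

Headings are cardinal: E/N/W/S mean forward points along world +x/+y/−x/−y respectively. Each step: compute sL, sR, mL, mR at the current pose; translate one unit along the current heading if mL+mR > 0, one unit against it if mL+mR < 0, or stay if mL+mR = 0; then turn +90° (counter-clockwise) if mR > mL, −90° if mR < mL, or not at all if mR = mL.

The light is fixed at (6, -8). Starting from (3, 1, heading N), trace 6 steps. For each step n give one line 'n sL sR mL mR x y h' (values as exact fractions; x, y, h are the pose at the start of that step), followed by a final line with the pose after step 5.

0 24/25 120/101 -5424/2525 -24/25 3 1 N
1 30/13 30/29 -1260/377 -30/13 3 0 W
2 120/49 24/13 -2736/637 -120/49 4 0 S
3 60/61 12/5 -1032/305 -60/61 4 1 E
4 24/25 120/101 -5424/2525 -24/25 3 1 N
5 30/13 30/29 -1260/377 -30/13 3 0 W
final 4 0 S

n=0: pose=(3,1,N); sL=24/25, sR=120/101; mL=-5424/2525, mR=-24/25; mL+mR=-7848/2525 → advance -1; mR−mL=120/101 → turn +1·90°
n=1: pose=(3,0,W); sL=30/13, sR=30/29; mL=-1260/377, mR=-30/13; mL+mR=-2130/377 → advance -1; mR−mL=30/29 → turn +1·90°
n=2: pose=(4,0,S); sL=120/49, sR=24/13; mL=-2736/637, mR=-120/49; mL+mR=-4296/637 → advance -1; mR−mL=24/13 → turn +1·90°
n=3: pose=(4,1,E); sL=60/61, sR=12/5; mL=-1032/305, mR=-60/61; mL+mR=-1332/305 → advance -1; mR−mL=12/5 → turn +1·90°
n=4: pose=(3,1,N); sL=24/25, sR=120/101; mL=-5424/2525, mR=-24/25; mL+mR=-7848/2525 → advance -1; mR−mL=120/101 → turn +1·90°
n=5: pose=(3,0,W); sL=30/13, sR=30/29; mL=-1260/377, mR=-30/13; mL+mR=-2130/377 → advance -1; mR−mL=30/29 → turn +1·90°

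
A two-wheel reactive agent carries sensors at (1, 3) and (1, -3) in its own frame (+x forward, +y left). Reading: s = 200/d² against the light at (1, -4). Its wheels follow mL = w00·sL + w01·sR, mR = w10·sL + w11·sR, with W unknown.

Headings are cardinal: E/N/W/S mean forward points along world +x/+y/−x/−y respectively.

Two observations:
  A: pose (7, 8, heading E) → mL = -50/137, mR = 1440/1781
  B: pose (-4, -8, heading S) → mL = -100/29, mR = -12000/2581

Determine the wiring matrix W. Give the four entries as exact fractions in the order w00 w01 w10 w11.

-1/2 0 -1 1

obs A: pose=(7,8,E) → sL=100/137, sR=20/13, mL=-50/137, mR=1440/1781
obs B: pose=(-4,-8,S) → sL=200/29, sR=200/89, mL=-100/29, mR=-12000/2581
sensor matrix S = [[100/137, 20/13], [200/29, 200/89]]; det S = -41232000/4596761
solve [mL_A; mL_B] = S·[w00; w01] and [mR_A; mR_B] = S·[w10; w11]:
  w00 = -1/2, w01 = 0, w10 = -1, w11 = 1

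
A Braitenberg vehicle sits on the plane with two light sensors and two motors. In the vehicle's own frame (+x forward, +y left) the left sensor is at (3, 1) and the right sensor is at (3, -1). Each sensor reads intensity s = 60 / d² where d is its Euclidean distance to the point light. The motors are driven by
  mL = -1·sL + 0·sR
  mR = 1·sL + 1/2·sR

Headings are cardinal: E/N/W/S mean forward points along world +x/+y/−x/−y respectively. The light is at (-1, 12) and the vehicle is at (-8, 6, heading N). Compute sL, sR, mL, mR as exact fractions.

60/73 4/3 -60/73 326/219

left sensor world pos  = (-9, 9); dL² = 73
right sensor world pos = (-7, 9); dR² = 45
sL = 60/73 = 60/73
sR = 60/45 = 4/3
mL = -1·sL + 0·sR = -60/73
mR = 1·sL + 1/2·sR = 326/219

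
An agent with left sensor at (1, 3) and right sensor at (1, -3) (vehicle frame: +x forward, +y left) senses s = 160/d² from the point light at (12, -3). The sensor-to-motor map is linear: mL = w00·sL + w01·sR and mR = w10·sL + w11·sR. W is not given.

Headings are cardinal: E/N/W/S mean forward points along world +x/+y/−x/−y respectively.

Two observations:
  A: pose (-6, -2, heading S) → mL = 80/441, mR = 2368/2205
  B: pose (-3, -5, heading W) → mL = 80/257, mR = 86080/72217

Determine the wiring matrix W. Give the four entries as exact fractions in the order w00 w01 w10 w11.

obs A: pose=(-6,-2,S) → sL=32/45, sR=160/441, mL=80/441, mR=2368/2205
obs B: pose=(-3,-5,W) → sL=160/281, sR=160/257, mL=80/257, mR=86080/72217
sensor matrix S = [[32/45, 160/441], [160/281, 160/257]]; det S = 835584/3538633
solve [mL_A; mL_B] = S·[w00; w01] and [mR_A; mR_B] = S·[w10; w11]:
  w00 = 0, w01 = 1/2, w10 = 1, w11 = 1

0 1/2 1 1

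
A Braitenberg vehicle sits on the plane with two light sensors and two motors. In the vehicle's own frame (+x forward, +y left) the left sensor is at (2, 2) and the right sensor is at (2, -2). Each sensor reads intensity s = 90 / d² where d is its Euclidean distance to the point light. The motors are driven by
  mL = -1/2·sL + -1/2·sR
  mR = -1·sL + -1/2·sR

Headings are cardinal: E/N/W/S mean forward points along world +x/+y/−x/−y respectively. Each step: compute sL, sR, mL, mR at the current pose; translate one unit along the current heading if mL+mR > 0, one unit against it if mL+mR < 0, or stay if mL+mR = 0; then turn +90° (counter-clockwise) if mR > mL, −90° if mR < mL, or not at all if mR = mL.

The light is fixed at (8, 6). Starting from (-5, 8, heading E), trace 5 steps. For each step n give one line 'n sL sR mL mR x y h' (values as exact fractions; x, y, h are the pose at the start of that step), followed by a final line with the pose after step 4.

n=0: pose=(-5,8,E); sL=90/137, sR=90/121; mL=-11610/16577, mR=-17055/16577; mL+mR=-28665/16577 → advance -1; mR−mL=-45/137 → turn -1·90°
n=1: pose=(-6,8,S); sL=5/8, sR=45/128; mL=-125/256, mR=-205/256; mL+mR=-165/128 → advance -1; mR−mL=-5/16 → turn -1·90°
n=2: pose=(-6,9,W); sL=90/257, sR=90/281; mL=-24210/72217, mR=-36855/72217; mL+mR=-61065/72217 → advance -1; mR−mL=-45/257 → turn -1·90°
n=3: pose=(-5,9,N); sL=9/25, sR=45/73; mL=-891/1825, mR=-2439/3650; mL+mR=-4221/3650 → advance -1; mR−mL=-9/50 → turn -1·90°
n=4: pose=(-5,8,E); sL=90/137, sR=90/121; mL=-11610/16577, mR=-17055/16577; mL+mR=-28665/16577 → advance -1; mR−mL=-45/137 → turn -1·90°

0 90/137 90/121 -11610/16577 -17055/16577 -5 8 E
1 5/8 45/128 -125/256 -205/256 -6 8 S
2 90/257 90/281 -24210/72217 -36855/72217 -6 9 W
3 9/25 45/73 -891/1825 -2439/3650 -5 9 N
4 90/137 90/121 -11610/16577 -17055/16577 -5 8 E
final -6 8 S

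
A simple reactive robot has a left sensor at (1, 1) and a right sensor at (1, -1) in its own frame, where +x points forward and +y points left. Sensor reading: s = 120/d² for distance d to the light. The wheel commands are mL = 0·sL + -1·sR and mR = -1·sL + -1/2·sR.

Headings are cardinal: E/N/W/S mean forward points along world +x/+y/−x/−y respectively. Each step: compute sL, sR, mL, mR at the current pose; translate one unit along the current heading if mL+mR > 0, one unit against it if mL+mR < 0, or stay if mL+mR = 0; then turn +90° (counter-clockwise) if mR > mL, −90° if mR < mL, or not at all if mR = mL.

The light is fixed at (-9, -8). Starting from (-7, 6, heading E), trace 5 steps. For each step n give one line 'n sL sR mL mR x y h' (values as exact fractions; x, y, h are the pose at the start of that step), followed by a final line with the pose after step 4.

n=0: pose=(-7,6,E); sL=20/39, sR=60/89; mL=-60/89, mR=-2950/3471; mL+mR=-5290/3471 → advance -1; mR−mL=-610/3471 → turn -1·90°
n=1: pose=(-8,6,S); sL=120/173, sR=120/169; mL=-120/169, mR=-30660/29237; mL+mR=-51420/29237 → advance -1; mR−mL=-9900/29237 → turn -1·90°
n=2: pose=(-8,7,W); sL=30/49, sR=15/32; mL=-15/32, mR=-2655/3136; mL+mR=-4125/3136 → advance -1; mR−mL=-1185/3136 → turn -1·90°
n=3: pose=(-7,7,N); sL=120/257, sR=24/53; mL=-24/53, mR=-9444/13621; mL+mR=-15612/13621 → advance -1; mR−mL=-3276/13621 → turn -1·90°
n=4: pose=(-7,6,E); sL=20/39, sR=60/89; mL=-60/89, mR=-2950/3471; mL+mR=-5290/3471 → advance -1; mR−mL=-610/3471 → turn -1·90°

0 20/39 60/89 -60/89 -2950/3471 -7 6 E
1 120/173 120/169 -120/169 -30660/29237 -8 6 S
2 30/49 15/32 -15/32 -2655/3136 -8 7 W
3 120/257 24/53 -24/53 -9444/13621 -7 7 N
4 20/39 60/89 -60/89 -2950/3471 -7 6 E
final -8 6 S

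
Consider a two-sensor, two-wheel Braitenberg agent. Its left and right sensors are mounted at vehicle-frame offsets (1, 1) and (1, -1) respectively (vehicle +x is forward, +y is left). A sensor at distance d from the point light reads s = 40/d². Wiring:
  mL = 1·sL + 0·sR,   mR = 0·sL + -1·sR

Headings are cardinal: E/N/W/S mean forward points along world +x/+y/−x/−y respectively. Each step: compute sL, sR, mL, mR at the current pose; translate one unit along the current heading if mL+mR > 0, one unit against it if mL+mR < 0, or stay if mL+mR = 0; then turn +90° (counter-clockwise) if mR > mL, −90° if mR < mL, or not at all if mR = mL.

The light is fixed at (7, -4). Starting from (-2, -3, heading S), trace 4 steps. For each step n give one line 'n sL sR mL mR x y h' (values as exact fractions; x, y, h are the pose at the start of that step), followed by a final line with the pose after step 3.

0 5/8 2/5 5/8 -2/5 -2 -3 S
1 40/101 40/101 40/101 -40/101 -2 -4 W
2 40/101 8/13 40/101 -8/13 -2 -4 N
3 5/8 10/17 5/8 -10/17 -2 -5 E
final -1 -5 S

n=0: pose=(-2,-3,S); sL=5/8, sR=2/5; mL=5/8, mR=-2/5; mL+mR=9/40 → advance +1; mR−mL=-41/40 → turn -1·90°
n=1: pose=(-2,-4,W); sL=40/101, sR=40/101; mL=40/101, mR=-40/101; mL+mR=0 → advance +0; mR−mL=-80/101 → turn -1·90°
n=2: pose=(-2,-4,N); sL=40/101, sR=8/13; mL=40/101, mR=-8/13; mL+mR=-288/1313 → advance -1; mR−mL=-1328/1313 → turn -1·90°
n=3: pose=(-2,-5,E); sL=5/8, sR=10/17; mL=5/8, mR=-10/17; mL+mR=5/136 → advance +1; mR−mL=-165/136 → turn -1·90°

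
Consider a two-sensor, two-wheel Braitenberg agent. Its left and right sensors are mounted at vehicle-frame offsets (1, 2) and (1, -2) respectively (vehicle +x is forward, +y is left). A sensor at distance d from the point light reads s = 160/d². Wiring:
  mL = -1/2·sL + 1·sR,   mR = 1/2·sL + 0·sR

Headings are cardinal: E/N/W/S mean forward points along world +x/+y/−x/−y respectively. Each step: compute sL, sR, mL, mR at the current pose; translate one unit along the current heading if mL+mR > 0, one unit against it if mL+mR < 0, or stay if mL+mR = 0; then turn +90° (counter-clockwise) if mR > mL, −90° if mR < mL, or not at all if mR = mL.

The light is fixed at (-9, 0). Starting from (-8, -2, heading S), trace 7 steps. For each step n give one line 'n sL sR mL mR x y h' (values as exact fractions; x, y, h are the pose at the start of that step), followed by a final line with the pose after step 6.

0 80/9 16 104/9 40/9 -8 -2 S
1 32/5 160 784/5 16/5 -8 -3 W
2 20 20 10 10 -9 -3 N
3 32 32 16 16 -9 -2 N
4 40 40 20 20 -9 -1 N
5 32 32 16 16 -9 0 N
6 20 20 10 10 -9 1 N
final -9 2 N

n=0: pose=(-8,-2,S); sL=80/9, sR=16; mL=104/9, mR=40/9; mL+mR=16 → advance +1; mR−mL=-64/9 → turn -1·90°
n=1: pose=(-8,-3,W); sL=32/5, sR=160; mL=784/5, mR=16/5; mL+mR=160 → advance +1; mR−mL=-768/5 → turn -1·90°
n=2: pose=(-9,-3,N); sL=20, sR=20; mL=10, mR=10; mL+mR=20 → advance +1; mR−mL=0 → turn +0·90°
n=3: pose=(-9,-2,N); sL=32, sR=32; mL=16, mR=16; mL+mR=32 → advance +1; mR−mL=0 → turn +0·90°
n=4: pose=(-9,-1,N); sL=40, sR=40; mL=20, mR=20; mL+mR=40 → advance +1; mR−mL=0 → turn +0·90°
n=5: pose=(-9,0,N); sL=32, sR=32; mL=16, mR=16; mL+mR=32 → advance +1; mR−mL=0 → turn +0·90°
n=6: pose=(-9,1,N); sL=20, sR=20; mL=10, mR=10; mL+mR=20 → advance +1; mR−mL=0 → turn +0·90°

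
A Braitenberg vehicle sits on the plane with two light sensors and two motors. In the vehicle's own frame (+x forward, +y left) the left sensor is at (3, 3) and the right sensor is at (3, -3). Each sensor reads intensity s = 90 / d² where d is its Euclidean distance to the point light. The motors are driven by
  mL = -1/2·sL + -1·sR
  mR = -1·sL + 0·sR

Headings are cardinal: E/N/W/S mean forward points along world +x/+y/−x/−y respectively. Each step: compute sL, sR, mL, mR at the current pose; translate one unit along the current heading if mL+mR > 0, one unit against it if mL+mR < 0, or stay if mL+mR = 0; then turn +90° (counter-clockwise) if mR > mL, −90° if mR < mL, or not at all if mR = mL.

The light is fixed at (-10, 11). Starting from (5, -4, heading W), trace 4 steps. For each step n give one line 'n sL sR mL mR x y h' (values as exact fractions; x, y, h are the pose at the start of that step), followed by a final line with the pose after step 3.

n=0: pose=(5,-4,W); sL=5/26, sR=5/16; mL=-85/208, mR=-5/26; mL+mR=-125/208 → advance -1; mR−mL=45/208 → turn +1·90°
n=1: pose=(6,-4,S); sL=18/137, sR=90/493; mL=-16767/67541, mR=-18/137; mL+mR=-25641/67541 → advance -1; mR−mL=7893/67541 → turn +1·90°
n=2: pose=(6,-3,E); sL=45/241, sR=9/65; mL=-7263/31330, mR=-45/241; mL+mR=-13113/31330 → advance -1; mR−mL=1413/31330 → turn +1·90°
n=3: pose=(5,-3,N); sL=18/53, sR=18/89; mL=-1755/4717, mR=-18/53; mL+mR=-3357/4717 → advance -1; mR−mL=153/4717 → turn +1·90°

0 5/26 5/16 -85/208 -5/26 5 -4 W
1 18/137 90/493 -16767/67541 -18/137 6 -4 S
2 45/241 9/65 -7263/31330 -45/241 6 -3 E
3 18/53 18/89 -1755/4717 -18/53 5 -3 N
final 5 -4 W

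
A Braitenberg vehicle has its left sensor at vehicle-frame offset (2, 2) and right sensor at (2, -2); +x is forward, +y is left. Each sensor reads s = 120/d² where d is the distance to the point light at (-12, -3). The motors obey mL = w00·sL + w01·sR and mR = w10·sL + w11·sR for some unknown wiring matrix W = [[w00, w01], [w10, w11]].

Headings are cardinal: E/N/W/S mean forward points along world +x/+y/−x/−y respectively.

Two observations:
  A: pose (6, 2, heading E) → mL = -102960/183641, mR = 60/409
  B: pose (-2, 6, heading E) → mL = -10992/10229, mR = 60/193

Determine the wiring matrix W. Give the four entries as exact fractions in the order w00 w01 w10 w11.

-1 -1 0 1/2

obs A: pose=(6,2,E) → sL=120/449, sR=120/409, mL=-102960/183641, mR=60/409
obs B: pose=(-2,6,E) → sL=24/53, sR=120/193, mL=-10992/10229, mR=60/193
sensor matrix S = [[120/449, 120/409], [24/53, 120/193]]; det S = 62576640/1878463789
solve [mL_A; mL_B] = S·[w00; w01] and [mR_A; mR_B] = S·[w10; w11]:
  w00 = -1, w01 = -1, w10 = 0, w11 = 1/2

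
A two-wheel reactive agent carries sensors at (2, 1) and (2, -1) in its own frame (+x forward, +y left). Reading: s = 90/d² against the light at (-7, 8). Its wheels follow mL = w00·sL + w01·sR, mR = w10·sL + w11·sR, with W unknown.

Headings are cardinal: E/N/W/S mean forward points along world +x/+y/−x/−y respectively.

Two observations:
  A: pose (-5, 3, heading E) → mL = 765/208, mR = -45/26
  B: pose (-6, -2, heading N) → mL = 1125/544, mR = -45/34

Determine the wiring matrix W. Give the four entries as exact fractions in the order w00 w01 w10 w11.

1 1/2 0 -1

obs A: pose=(-5,3,E) → sL=45/16, sR=45/26, mL=765/208, mR=-45/26
obs B: pose=(-6,-2,N) → sL=45/32, sR=45/34, mL=1125/544, mR=-45/34
sensor matrix S = [[45/16, 45/26], [45/32, 45/34]]; det S = 18225/14144
solve [mL_A; mL_B] = S·[w00; w01] and [mR_A; mR_B] = S·[w10; w11]:
  w00 = 1, w01 = 1/2, w10 = 0, w11 = -1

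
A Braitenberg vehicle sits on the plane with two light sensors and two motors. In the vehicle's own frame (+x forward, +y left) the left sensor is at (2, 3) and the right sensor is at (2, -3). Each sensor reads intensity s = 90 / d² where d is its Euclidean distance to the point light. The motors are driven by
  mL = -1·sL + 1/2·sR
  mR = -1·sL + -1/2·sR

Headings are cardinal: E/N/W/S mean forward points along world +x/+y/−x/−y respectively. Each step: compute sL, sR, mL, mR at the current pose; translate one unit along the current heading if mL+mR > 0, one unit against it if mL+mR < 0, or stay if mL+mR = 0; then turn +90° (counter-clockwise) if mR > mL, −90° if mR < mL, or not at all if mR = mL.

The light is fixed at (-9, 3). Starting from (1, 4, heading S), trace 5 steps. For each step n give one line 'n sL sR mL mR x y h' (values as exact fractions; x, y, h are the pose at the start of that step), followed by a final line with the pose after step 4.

n=0: pose=(1,4,S); sL=9/17, sR=9/5; mL=63/170, mR=-243/170; mL+mR=-18/17 → advance -1; mR−mL=-9/5 → turn -1·90°
n=1: pose=(1,5,W); sL=18/13, sR=90/89; mL=-1017/1157, mR=-2187/1157; mL+mR=-36/13 → advance -1; mR−mL=-90/89 → turn -1·90°
n=2: pose=(2,5,N); sL=9/8, sR=45/106; mL=-387/424, mR=-567/424; mL+mR=-9/4 → advance -1; mR−mL=-45/106 → turn -1·90°
n=3: pose=(2,4,E); sL=18/37, sR=90/173; mL=-1449/6401, mR=-4779/6401; mL+mR=-36/37 → advance -1; mR−mL=-90/173 → turn -1·90°
n=4: pose=(1,4,S); sL=9/17, sR=9/5; mL=63/170, mR=-243/170; mL+mR=-18/17 → advance -1; mR−mL=-9/5 → turn -1·90°

0 9/17 9/5 63/170 -243/170 1 4 S
1 18/13 90/89 -1017/1157 -2187/1157 1 5 W
2 9/8 45/106 -387/424 -567/424 2 5 N
3 18/37 90/173 -1449/6401 -4779/6401 2 4 E
4 9/17 9/5 63/170 -243/170 1 4 S
final 1 5 W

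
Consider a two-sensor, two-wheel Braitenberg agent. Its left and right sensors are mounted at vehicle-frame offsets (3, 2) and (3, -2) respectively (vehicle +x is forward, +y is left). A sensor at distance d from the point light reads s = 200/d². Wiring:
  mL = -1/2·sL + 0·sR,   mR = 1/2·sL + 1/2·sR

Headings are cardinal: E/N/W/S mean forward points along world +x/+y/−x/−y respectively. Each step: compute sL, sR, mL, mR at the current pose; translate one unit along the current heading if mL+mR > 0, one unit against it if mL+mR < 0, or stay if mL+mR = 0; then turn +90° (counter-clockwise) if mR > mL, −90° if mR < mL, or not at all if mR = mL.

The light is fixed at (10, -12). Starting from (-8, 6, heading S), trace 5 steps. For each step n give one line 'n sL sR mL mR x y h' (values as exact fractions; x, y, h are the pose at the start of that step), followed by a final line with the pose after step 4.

0 200/481 8/25 -100/481 4424/12025 -8 6 S
1 100/293 4/9 -50/293 1036/2637 -8 5 E
2 200/761 8/25 -100/761 5544/19025 -7 5 N
3 25/82 1/4 -25/164 91/328 -7 6 W
4 200/481 8/25 -100/481 4424/12025 -8 6 S
final -8 5 E

n=0: pose=(-8,6,S); sL=200/481, sR=8/25; mL=-100/481, mR=4424/12025; mL+mR=4/25 → advance +1; mR−mL=6924/12025 → turn +1·90°
n=1: pose=(-8,5,E); sL=100/293, sR=4/9; mL=-50/293, mR=1036/2637; mL+mR=2/9 → advance +1; mR−mL=1486/2637 → turn +1·90°
n=2: pose=(-7,5,N); sL=200/761, sR=8/25; mL=-100/761, mR=5544/19025; mL+mR=4/25 → advance +1; mR−mL=8044/19025 → turn +1·90°
n=3: pose=(-7,6,W); sL=25/82, sR=1/4; mL=-25/164, mR=91/328; mL+mR=1/8 → advance +1; mR−mL=141/328 → turn +1·90°
n=4: pose=(-8,6,S); sL=200/481, sR=8/25; mL=-100/481, mR=4424/12025; mL+mR=4/25 → advance +1; mR−mL=6924/12025 → turn +1·90°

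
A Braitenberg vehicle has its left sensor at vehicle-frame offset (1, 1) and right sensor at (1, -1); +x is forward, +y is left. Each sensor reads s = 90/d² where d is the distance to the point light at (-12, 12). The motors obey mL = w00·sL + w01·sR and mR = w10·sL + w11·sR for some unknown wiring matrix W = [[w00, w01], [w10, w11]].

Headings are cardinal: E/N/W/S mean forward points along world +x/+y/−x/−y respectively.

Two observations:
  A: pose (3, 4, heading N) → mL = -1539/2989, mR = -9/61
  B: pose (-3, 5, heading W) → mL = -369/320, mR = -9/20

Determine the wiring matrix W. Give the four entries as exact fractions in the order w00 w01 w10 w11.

-1 -1/2 0 -1/2

obs A: pose=(3,4,N) → sL=18/49, sR=18/61, mL=-1539/2989, mR=-9/61
obs B: pose=(-3,5,W) → sL=45/64, sR=9/10, mL=-369/320, mR=-9/20
sensor matrix S = [[18/49, 18/61], [45/64, 9/10]]; det S = 58887/478240
solve [mL_A; mL_B] = S·[w00; w01] and [mR_A; mR_B] = S·[w10; w11]:
  w00 = -1, w01 = -1/2, w10 = 0, w11 = -1/2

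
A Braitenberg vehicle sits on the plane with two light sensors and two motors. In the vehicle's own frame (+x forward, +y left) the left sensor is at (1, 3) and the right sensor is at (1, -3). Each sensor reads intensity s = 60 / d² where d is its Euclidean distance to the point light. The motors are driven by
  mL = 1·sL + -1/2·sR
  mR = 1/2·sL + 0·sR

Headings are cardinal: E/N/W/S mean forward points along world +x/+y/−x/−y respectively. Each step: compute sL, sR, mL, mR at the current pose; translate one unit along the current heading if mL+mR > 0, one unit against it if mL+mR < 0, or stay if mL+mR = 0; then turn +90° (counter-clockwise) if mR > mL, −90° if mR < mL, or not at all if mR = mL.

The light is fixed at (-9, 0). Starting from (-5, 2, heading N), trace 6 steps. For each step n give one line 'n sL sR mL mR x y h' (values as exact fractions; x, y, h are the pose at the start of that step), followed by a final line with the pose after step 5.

n=0: pose=(-5,2,N); sL=6, sR=30/29; mL=159/29, mR=3; mL+mR=246/29 → advance +1; mR−mL=-72/29 → turn -1·90°
n=1: pose=(-5,3,E); sL=60/61, sR=12/5; mL=-66/305, mR=30/61; mL+mR=84/305 → advance +1; mR−mL=216/305 → turn +1·90°
n=2: pose=(-4,3,N); sL=3, sR=3/4; mL=21/8, mR=3/2; mL+mR=33/8 → advance +1; mR−mL=-9/8 → turn -1·90°
n=3: pose=(-4,4,E); sL=12/17, sR=60/37; mL=-66/629, mR=6/17; mL+mR=156/629 → advance +1; mR−mL=288/629 → turn +1·90°
n=4: pose=(-3,4,N); sL=30/17, sR=30/53; mL=1335/901, mR=15/17; mL+mR=2130/901 → advance +1; mR−mL=-540/901 → turn -1·90°
n=5: pose=(-3,5,E); sL=60/113, sR=60/53; mL=-210/5989, mR=30/113; mL+mR=1380/5989 → advance +1; mR−mL=1800/5989 → turn +1·90°

0 6 30/29 159/29 3 -5 2 N
1 60/61 12/5 -66/305 30/61 -5 3 E
2 3 3/4 21/8 3/2 -4 3 N
3 12/17 60/37 -66/629 6/17 -4 4 E
4 30/17 30/53 1335/901 15/17 -3 4 N
5 60/113 60/53 -210/5989 30/113 -3 5 E
final -2 5 N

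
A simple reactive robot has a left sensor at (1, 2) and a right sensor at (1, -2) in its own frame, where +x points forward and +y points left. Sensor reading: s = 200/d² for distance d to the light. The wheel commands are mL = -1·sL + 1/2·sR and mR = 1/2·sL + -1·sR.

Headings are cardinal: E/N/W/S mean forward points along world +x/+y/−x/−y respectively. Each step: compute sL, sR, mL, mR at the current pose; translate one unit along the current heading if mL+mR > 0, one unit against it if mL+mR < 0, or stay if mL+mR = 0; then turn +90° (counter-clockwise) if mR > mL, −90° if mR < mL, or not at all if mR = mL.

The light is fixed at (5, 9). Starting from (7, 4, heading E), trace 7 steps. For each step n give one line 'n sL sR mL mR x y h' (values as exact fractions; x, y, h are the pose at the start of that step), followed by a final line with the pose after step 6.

0 100/9 100/29 -2450/261 550/261 7 4 E
1 200/17 8 -132/17 -36/17 6 4 N
2 25/8 25/2 25/8 -175/16 6 3 W
3 8 200/41 -228/41 -36/41 7 3 N
4 100/41 100/13 750/533 -3450/533 7 2 W
5 200/37 200/61 -8500/2257 -1300/2257 8 2 N
6 25/13 5 15/26 -105/26 8 1 W
final 9 1 N

n=0: pose=(7,4,E); sL=100/9, sR=100/29; mL=-2450/261, mR=550/261; mL+mR=-1900/261 → advance -1; mR−mL=1000/87 → turn +1·90°
n=1: pose=(6,4,N); sL=200/17, sR=8; mL=-132/17, mR=-36/17; mL+mR=-168/17 → advance -1; mR−mL=96/17 → turn +1·90°
n=2: pose=(6,3,W); sL=25/8, sR=25/2; mL=25/8, mR=-175/16; mL+mR=-125/16 → advance -1; mR−mL=-225/16 → turn -1·90°
n=3: pose=(7,3,N); sL=8, sR=200/41; mL=-228/41, mR=-36/41; mL+mR=-264/41 → advance -1; mR−mL=192/41 → turn +1·90°
n=4: pose=(7,2,W); sL=100/41, sR=100/13; mL=750/533, mR=-3450/533; mL+mR=-2700/533 → advance -1; mR−mL=-4200/533 → turn -1·90°
n=5: pose=(8,2,N); sL=200/37, sR=200/61; mL=-8500/2257, mR=-1300/2257; mL+mR=-9800/2257 → advance -1; mR−mL=7200/2257 → turn +1·90°
n=6: pose=(8,1,W); sL=25/13, sR=5; mL=15/26, mR=-105/26; mL+mR=-45/13 → advance -1; mR−mL=-60/13 → turn -1·90°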